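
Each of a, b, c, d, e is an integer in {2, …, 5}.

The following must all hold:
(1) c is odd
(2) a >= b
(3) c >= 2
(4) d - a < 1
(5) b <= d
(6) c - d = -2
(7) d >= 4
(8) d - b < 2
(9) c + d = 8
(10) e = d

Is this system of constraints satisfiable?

Take a = 5, b = 5, c = 3, d = 5, e = 5. Then constraint 4: d - a = 0; constraint 6: c - d = -2, and every other listed constraint is also met.

Satisfiable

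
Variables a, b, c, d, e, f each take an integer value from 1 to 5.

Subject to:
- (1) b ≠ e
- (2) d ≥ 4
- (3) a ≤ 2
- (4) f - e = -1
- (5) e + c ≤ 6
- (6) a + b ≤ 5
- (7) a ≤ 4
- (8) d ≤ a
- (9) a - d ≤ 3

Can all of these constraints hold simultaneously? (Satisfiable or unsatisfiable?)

Unsatisfiable

From constraints 2 and 8: a ≥ d and d ≥ 4, so a ≥ 4. From constraint 3: a ≤ 2. But 2 < 4, so no value of a works.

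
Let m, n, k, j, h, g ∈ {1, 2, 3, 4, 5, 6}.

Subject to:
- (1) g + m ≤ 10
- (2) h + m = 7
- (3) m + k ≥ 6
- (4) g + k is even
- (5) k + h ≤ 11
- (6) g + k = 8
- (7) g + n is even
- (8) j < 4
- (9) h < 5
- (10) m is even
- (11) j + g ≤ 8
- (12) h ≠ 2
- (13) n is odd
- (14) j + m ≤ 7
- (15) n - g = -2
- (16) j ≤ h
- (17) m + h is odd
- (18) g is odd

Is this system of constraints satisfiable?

Satisfiable

One satisfying assignment is m = 4, n = 1, k = 5, j = 2, h = 3, g = 3.
For the less obvious constraints — constraint 1: g + m = 7; constraint 2: h + m = 7; constraint 3: m + k = 9 — and the others hold by inspection.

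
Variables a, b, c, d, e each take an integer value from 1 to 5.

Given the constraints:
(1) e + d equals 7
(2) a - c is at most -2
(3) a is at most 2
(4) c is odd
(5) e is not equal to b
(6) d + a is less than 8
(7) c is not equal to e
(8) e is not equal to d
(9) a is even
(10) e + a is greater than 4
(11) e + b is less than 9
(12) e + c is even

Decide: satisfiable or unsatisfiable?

Satisfiable

Take a = 2, b = 4, c = 5, d = 4, e = 3. Then constraint 1: e + d = 7; constraint 2: a - c = -3; constraint 6: d + a = 6, and every other listed constraint is also met.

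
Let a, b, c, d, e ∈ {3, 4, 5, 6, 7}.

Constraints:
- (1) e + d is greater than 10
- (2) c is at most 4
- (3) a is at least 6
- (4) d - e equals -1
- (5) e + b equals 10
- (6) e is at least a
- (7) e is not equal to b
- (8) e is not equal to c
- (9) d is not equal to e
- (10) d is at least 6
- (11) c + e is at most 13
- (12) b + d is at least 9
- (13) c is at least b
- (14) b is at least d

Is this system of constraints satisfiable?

Unsatisfiable

From constraints 3 and 6: e ≥ a ≥ 6. From constraints 10 and 14: b ≥ d ≥ 6. Hence e + b ≥ 12. But constraint 5 requires e + b = 10, and 10 < 12. Contradiction.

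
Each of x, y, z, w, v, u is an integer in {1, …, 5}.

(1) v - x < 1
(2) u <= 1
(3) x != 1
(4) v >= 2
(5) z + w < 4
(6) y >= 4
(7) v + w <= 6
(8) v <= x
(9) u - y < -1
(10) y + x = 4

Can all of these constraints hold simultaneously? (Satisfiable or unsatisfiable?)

From constraint 6: y ≥ 4. From constraints 4 and 8: x ≥ v ≥ 2. Hence y + x ≥ 6. But constraint 10 requires y + x = 4, and 4 < 6. Contradiction.

Unsatisfiable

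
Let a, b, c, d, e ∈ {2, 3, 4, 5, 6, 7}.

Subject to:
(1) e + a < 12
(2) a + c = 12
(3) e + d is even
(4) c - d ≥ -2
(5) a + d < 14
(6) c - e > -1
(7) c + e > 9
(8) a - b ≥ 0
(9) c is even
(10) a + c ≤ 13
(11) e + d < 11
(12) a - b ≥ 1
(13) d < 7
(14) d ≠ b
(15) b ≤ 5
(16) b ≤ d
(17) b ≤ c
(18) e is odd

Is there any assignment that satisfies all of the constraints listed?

The assignment a = 6, b = 4, c = 6, d = 5, e = 5 works:
  constraint 1 holds since e + a = 11.
  constraint 2 holds since a + c = 12.
  constraint 4 holds since c - d = 1.
The rest check out directly.

Satisfiable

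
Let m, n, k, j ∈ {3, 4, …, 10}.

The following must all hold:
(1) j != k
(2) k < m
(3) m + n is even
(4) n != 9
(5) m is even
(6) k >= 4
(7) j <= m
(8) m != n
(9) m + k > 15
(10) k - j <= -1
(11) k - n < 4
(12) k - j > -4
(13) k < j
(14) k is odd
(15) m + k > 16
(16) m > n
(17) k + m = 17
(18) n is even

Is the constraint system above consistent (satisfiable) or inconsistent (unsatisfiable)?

The assignment m = 10, n = 6, k = 7, j = 10 works:
  constraint 9 holds since m + k = 17.
  constraint 10 holds since k - j = -3.
The rest check out directly.

Satisfiable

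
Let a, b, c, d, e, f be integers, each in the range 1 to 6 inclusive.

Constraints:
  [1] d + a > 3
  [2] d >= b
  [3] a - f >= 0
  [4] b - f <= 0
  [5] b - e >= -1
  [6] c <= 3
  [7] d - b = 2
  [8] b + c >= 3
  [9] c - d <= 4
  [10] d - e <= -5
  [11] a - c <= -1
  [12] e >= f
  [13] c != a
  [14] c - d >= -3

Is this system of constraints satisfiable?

Constraints 3, 4, 5, 9, 10, and 11 give d − c ≥ -4, c − a ≥ 1, a − f ≥ 0, f − b ≥ 0, b − e ≥ -1, e − d ≥ 5.
Adding all 6 inequalities: the left sides telescope to 0, and the right sides sum to (-4) + 1 + 0 + 0 + (-1) + 5 = 1. So 0 ≥ 1, which is false.

Unsatisfiable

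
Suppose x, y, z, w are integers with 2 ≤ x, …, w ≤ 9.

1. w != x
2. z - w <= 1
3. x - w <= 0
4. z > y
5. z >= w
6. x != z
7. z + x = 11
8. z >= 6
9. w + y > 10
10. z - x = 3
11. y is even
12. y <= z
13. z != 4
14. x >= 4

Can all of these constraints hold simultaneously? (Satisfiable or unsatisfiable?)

Take x = 4, y = 4, z = 7, w = 7. Then constraint 2: z - w = 0; constraint 3: x - w = -3, and every other listed constraint is also met.

Satisfiable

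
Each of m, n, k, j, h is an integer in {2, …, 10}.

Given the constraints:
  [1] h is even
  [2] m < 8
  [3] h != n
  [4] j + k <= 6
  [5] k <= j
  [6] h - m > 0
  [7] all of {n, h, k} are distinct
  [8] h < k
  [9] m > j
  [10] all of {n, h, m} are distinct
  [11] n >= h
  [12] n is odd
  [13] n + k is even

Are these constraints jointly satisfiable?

Constraints 5, 6, 8, and 9 give m < h, h < k, k ≤ j, j < m. Chaining: m < h < k ≤ j < m, which forces m < m — impossible.

Unsatisfiable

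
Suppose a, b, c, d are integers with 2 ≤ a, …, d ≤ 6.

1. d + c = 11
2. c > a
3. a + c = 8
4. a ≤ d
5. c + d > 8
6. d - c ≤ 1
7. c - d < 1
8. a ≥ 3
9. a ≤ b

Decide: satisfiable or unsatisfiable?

Satisfiable

Try a = 3, b = 3, c = 5, d = 6.
Check constraint 1: d + c = 11; constraint 3: a + c = 8. The remaining constraints are straightforward to verify.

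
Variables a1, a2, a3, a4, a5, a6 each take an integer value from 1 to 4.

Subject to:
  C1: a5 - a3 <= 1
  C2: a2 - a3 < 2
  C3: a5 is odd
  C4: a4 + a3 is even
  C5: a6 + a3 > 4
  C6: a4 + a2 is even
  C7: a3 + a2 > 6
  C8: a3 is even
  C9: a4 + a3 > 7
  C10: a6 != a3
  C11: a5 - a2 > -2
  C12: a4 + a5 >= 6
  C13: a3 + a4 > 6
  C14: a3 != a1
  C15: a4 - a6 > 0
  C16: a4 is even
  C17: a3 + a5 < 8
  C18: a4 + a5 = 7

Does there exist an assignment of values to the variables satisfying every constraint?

Take a1 = 1, a2 = 4, a3 = 4, a4 = 4, a5 = 3, a6 = 1. Then constraint 1: a5 - a3 = -1; constraint 2: a2 - a3 = 0, and every other listed constraint is also met.

Satisfiable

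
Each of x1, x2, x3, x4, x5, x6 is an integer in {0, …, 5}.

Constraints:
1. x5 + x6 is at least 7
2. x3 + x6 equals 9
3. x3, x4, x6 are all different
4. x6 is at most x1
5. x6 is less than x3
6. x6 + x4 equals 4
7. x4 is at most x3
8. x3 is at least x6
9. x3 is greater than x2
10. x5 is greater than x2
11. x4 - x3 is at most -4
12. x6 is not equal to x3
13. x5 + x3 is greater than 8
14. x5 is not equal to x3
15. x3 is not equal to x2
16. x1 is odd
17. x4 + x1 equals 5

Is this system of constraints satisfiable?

Setting (x1, x2, x3, x4, x5, x6) = (5, 0, 5, 0, 4, 4) satisfies everything: constraint 1: x5 + x6 = 8; constraint 2: x3 + x6 = 9, and the others follow.

Satisfiable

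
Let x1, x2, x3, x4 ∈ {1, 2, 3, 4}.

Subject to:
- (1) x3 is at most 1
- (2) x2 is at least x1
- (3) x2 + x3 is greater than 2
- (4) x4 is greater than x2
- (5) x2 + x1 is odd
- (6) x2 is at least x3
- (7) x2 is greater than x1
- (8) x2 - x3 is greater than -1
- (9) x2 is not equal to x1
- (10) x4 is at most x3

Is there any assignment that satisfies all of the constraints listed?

Constraints 4, 6, and 10 give x3 ≤ x2, x2 < x4, x4 ≤ x3. Chaining: x3 ≤ x2 < x4 ≤ x3, which forces x3 < x3 — impossible.

Unsatisfiable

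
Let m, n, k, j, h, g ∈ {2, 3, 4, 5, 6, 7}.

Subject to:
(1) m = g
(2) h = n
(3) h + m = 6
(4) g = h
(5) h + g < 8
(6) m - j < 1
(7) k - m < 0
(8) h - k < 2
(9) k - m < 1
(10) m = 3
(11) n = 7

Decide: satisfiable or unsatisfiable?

Unsatisfiable

Constraint 10 fixes m = 3 and constraint 11 fixes n = 7. Constraints 1, 2, and 4 give m = g = h = n, so m = n. But 3 ≠ 7 — contradiction.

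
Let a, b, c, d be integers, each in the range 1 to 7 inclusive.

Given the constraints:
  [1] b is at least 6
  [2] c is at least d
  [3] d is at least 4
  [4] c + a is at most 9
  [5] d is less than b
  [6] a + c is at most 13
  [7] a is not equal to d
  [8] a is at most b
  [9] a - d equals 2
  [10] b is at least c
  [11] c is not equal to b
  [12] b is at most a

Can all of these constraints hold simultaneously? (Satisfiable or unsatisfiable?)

Unsatisfiable

From constraints 2 and 3: c ≥ d ≥ 4. From constraints 1 and 12: a ≥ b ≥ 6. Hence c + a ≥ 10. But constraint 4 requires c + a ≤ 9, and 9 < 10. Contradiction.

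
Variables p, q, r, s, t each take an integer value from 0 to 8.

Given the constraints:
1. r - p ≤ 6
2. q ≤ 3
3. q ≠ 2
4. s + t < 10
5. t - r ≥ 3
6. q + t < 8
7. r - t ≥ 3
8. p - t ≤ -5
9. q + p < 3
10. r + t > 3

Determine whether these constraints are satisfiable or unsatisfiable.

Constraints 1, 7, and 8 give p − r ≥ -6, r − t ≥ 3, t − p ≥ 5.
Adding all 3 inequalities: the left sides telescope to 0, and the right sides sum to (-6) + 3 + 5 = 2. So 0 ≥ 2, which is false.

Unsatisfiable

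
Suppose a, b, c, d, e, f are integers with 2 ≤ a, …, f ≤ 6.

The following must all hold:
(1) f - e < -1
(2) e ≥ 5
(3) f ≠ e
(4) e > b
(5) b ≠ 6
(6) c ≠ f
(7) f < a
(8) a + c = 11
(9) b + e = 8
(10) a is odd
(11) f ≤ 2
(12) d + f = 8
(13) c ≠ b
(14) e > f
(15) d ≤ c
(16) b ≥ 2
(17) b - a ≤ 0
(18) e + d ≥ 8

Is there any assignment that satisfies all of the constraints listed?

Satisfiable

Try a = 5, b = 3, c = 6, d = 6, e = 5, f = 2.
Check constraint 1: f - e = -3; constraint 8: a + c = 11; constraint 9: b + e = 8. The remaining constraints are straightforward to verify.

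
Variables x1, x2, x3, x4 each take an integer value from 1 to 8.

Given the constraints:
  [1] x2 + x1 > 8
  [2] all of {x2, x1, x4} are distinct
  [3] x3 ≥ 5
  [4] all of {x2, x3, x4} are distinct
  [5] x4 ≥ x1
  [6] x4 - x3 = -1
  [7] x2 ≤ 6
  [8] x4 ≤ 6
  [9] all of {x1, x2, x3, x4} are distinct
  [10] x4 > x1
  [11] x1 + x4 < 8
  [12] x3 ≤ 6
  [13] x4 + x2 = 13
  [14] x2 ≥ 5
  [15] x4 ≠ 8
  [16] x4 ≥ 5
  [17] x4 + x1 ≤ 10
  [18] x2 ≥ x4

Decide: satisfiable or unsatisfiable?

Unsatisfiable

Constraints 3, 7, 8, 12, 14, and 16 confine each of x2, x3, x4 to the 2 values {5, 6}.
Constraint 4 requires all 3 of them to be distinct, but only 2 values are available — impossible by the pigeonhole principle.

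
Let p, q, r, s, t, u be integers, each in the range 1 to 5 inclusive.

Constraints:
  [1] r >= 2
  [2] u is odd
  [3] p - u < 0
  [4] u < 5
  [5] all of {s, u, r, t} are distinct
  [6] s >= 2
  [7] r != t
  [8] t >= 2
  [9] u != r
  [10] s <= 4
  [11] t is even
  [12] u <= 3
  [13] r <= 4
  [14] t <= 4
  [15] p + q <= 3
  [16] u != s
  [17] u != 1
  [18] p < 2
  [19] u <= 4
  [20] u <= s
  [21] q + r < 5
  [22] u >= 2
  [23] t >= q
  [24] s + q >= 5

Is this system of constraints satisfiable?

Constraints 1, 6, 8, 10, 13, 14, 19, and 22 confine each of s, u, r, t to the 3 values {2, …, 4}.
Constraint 5 requires all 4 of them to be distinct, but only 3 values are available — impossible by the pigeonhole principle.

Unsatisfiable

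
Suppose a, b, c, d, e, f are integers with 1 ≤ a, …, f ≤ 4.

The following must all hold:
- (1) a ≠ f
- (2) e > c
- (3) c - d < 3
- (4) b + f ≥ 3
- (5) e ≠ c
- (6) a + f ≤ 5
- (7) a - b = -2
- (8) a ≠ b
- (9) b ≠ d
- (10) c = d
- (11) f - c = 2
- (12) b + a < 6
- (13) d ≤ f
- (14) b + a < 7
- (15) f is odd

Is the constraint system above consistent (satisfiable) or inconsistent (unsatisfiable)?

Satisfiable

Take a = 1, b = 3, c = 1, d = 1, e = 4, f = 3. Then constraint 3: c - d = 0; constraint 4: b + f = 6; constraint 6: a + f = 4, and every other listed constraint is also met.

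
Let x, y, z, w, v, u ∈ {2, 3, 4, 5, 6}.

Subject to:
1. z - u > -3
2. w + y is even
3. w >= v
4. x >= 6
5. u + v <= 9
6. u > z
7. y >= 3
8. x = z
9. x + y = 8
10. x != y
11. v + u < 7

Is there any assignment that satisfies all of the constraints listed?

Unsatisfiable

From constraint 4: x ≥ 6. From constraint 7: y ≥ 3. Hence x + y ≥ 9. But constraint 9 requires x + y = 8, and 8 < 9. Contradiction.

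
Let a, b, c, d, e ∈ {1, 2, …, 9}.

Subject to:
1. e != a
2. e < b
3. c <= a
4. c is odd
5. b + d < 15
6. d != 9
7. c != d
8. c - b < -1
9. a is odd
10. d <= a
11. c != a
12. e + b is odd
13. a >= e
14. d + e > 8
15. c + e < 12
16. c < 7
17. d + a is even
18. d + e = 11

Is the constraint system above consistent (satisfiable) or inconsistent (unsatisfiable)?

Satisfiable

Try a = 9, b = 7, c = 3, d = 5, e = 6.
Check constraint 5: b + d = 12; constraint 8: c - b = -4. The remaining constraints are straightforward to verify.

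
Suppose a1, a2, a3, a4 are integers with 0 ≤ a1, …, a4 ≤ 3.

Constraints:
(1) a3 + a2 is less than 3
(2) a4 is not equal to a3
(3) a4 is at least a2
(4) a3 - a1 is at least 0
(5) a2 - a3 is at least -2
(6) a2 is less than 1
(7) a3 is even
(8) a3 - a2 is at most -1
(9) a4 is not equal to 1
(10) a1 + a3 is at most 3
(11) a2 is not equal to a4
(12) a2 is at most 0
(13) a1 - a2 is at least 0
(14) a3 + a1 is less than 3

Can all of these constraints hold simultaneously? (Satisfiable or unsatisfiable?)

Constraints 4, 8, and 13 give a1 − a2 ≥ 0, a2 − a3 ≥ 1, a3 − a1 ≥ 0.
Adding all 3 inequalities: the left sides telescope to 0, and the right sides sum to 0 + 1 + 0 = 1. So 0 ≥ 1, which is false.

Unsatisfiable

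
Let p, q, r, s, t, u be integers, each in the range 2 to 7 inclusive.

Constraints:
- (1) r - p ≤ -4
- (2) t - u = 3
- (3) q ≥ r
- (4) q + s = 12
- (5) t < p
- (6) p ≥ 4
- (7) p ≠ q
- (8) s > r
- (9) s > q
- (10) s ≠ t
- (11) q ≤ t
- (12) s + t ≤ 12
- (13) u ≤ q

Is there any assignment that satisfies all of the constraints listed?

Satisfiable

Setting (p, q, r, s, t, u) = (7, 5, 2, 7, 5, 2) satisfies everything: constraint 1: r - p = -5; constraint 2: t - u = 3, and the others follow.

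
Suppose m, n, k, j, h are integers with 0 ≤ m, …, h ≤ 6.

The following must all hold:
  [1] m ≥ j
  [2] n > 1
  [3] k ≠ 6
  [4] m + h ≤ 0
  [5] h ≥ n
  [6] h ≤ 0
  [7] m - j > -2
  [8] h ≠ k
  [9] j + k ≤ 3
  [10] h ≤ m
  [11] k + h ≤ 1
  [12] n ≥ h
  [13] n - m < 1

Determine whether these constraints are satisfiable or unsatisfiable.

Unsatisfiable

From constraint 2: n ≥ 2. From constraints 5 and 6: n ≤ h and h ≤ 0, so n ≤ 0. But 0 < 2, so no value of n works.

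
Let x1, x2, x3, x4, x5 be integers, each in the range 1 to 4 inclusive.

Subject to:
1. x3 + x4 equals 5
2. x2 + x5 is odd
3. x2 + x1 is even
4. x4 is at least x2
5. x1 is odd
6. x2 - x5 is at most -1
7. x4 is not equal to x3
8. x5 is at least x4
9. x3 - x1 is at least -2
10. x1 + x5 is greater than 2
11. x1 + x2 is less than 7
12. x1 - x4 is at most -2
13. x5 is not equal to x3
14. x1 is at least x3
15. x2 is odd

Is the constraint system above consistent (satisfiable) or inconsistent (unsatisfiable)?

Satisfiable

The assignment x1 = 1, x2 = 3, x3 = 1, x4 = 4, x5 = 4 works:
  constraint 1 holds since x3 + x4 = 5.
  constraint 6 holds since x2 - x5 = -1.
The rest check out directly.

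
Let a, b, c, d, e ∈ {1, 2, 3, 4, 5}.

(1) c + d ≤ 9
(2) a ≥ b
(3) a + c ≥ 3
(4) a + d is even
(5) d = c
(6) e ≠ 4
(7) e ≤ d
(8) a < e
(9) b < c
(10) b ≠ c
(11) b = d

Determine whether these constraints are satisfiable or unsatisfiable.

Unsatisfiable

From constraints 5 and 11, b = d = c, so b = c. But constraint 10 says b ≠ c. Contradiction.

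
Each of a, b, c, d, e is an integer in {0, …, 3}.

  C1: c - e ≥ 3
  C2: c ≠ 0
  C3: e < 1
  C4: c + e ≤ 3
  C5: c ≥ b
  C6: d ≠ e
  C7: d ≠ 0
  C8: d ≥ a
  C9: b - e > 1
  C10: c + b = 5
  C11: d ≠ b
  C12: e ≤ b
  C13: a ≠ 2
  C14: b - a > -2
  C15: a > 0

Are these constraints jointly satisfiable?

Satisfiable

Take a = 3, b = 2, c = 3, d = 3, e = 0. Then constraint 1: c - e = 3; constraint 4: c + e = 3, and every other listed constraint is also met.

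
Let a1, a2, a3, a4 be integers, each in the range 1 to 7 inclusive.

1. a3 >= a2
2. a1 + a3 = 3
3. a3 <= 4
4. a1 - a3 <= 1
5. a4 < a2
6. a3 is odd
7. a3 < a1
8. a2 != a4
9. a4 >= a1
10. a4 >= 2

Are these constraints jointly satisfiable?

Constraints 1, 5, 7, and 9 give a1 ≤ a4, a4 < a2, a2 ≤ a3, a3 < a1. Chaining: a1 ≤ a4 < a2 ≤ a3 < a1, which forces a1 < a1 — impossible.

Unsatisfiable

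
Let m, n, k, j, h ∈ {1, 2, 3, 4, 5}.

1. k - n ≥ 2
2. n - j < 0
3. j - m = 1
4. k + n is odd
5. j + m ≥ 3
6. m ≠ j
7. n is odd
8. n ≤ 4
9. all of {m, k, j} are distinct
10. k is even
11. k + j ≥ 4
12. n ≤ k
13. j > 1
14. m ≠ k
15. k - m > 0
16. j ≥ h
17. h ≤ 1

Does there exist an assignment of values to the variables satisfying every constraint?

Satisfiable

One satisfying assignment is m = 1, n = 1, k = 4, j = 2, h = 1.
For the less obvious constraints — constraint 1: k - n = 3; constraint 2: n - j = -1; constraint 3: j - m = 1 — and the others hold by inspection.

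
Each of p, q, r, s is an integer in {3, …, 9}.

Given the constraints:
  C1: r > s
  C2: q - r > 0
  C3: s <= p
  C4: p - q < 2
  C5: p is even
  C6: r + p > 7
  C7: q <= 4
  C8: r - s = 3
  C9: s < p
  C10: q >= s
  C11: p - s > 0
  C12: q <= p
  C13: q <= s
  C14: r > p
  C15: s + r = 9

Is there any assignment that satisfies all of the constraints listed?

Constraints 2, 11, 13, and 14 give q ≤ s, s < p, p < r, r < q. Chaining: q ≤ s < p < r < q, which forces q < q — impossible.

Unsatisfiable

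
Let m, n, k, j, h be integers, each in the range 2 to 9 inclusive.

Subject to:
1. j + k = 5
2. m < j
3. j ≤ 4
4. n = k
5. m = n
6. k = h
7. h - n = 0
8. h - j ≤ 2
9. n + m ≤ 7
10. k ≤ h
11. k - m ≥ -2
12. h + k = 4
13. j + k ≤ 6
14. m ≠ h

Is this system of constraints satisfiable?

Unsatisfiable

From constraints 4, 5, and 6, m = n = k = h, so m = h. But constraint 14 says m ≠ h. Contradiction.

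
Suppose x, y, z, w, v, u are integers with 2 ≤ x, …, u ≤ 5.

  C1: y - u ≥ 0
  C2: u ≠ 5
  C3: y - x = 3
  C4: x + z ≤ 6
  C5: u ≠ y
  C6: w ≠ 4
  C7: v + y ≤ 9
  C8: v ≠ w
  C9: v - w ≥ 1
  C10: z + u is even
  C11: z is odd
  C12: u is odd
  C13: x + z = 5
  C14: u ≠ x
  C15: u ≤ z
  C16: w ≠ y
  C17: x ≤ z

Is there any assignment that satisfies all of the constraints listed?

One satisfying assignment is x = 2, y = 5, z = 3, w = 3, v = 4, u = 3.
For the less obvious constraints — constraint 1: y - u = 2; constraint 3: y - x = 3 — and the others hold by inspection.

Satisfiable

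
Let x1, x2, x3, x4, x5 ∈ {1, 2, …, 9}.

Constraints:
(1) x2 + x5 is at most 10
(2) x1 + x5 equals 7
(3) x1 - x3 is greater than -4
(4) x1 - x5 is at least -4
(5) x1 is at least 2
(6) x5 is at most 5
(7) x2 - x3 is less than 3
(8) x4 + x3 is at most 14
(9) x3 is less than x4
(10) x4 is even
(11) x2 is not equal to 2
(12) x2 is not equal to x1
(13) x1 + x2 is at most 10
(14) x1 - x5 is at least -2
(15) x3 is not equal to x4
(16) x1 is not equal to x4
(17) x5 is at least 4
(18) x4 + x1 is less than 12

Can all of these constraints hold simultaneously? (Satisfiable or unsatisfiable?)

Satisfiable

Try x1 = 3, x2 = 6, x3 = 5, x4 = 6, x5 = 4.
Check constraint 1: x2 + x5 = 10; constraint 2: x1 + x5 = 7; constraint 3: x1 - x3 = -2. The remaining constraints are straightforward to verify.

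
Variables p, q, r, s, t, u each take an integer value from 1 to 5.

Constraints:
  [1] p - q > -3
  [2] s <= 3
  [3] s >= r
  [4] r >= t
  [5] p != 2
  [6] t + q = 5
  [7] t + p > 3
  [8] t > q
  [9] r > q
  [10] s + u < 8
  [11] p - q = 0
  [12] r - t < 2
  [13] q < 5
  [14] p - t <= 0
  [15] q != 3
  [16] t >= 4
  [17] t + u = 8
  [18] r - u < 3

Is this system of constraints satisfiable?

Unsatisfiable

From constraints 4 and 16: r ≥ t and t ≥ 4, so r ≥ 4. From constraints 2 and 3: r ≤ s and s ≤ 3, so r ≤ 3. But 3 < 4, so no value of r works.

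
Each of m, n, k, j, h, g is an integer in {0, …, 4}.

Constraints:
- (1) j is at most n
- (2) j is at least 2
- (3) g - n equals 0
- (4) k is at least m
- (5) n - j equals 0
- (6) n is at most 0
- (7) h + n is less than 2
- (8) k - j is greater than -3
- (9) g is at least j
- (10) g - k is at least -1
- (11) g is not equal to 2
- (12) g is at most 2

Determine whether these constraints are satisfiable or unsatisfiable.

Unsatisfiable

From constraints 1 and 2: n ≥ j and j ≥ 2, so n ≥ 2. From constraint 6: n ≤ 0. But 0 < 2, so no value of n works.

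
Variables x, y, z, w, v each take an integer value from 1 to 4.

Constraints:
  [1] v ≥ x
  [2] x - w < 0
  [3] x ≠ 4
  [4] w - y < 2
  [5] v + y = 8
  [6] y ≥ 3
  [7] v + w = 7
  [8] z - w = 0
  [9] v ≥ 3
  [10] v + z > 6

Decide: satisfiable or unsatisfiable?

The assignment x = 1, y = 4, z = 3, w = 3, v = 4 works:
  constraint 2 holds since x - w = -2.
  constraint 4 holds since w - y = -1.
The rest check out directly.

Satisfiable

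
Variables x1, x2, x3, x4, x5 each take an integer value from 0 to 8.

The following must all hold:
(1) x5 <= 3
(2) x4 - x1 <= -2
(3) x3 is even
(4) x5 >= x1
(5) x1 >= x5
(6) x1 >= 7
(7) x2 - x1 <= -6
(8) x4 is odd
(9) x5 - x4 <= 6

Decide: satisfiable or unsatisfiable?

From constraints 4 and 6: x5 ≥ x1 and x1 ≥ 7, so x5 ≥ 7. From constraint 1: x5 ≤ 3. But 3 < 7, so no value of x5 works.

Unsatisfiable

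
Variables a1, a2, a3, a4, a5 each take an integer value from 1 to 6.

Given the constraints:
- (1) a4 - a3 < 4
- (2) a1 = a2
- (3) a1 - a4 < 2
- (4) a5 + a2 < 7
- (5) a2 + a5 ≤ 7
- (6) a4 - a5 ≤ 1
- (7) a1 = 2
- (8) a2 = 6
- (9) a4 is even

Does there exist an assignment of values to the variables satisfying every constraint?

Constraint 7 fixes a1 = 2 and constraint 8 fixes a2 = 6, but constraint 2 requires a1 = a2. Since 2 ≠ 6, contradiction.

Unsatisfiable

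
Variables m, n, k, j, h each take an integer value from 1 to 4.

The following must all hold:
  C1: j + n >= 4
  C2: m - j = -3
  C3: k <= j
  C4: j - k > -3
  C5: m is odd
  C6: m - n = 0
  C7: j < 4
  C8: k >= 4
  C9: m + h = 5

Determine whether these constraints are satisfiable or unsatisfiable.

Unsatisfiable

From constraints 3 and 8: j ≥ k and k ≥ 4, so j ≥ 4. From constraint 7: j ≤ 3. But 3 < 4, so no value of j works.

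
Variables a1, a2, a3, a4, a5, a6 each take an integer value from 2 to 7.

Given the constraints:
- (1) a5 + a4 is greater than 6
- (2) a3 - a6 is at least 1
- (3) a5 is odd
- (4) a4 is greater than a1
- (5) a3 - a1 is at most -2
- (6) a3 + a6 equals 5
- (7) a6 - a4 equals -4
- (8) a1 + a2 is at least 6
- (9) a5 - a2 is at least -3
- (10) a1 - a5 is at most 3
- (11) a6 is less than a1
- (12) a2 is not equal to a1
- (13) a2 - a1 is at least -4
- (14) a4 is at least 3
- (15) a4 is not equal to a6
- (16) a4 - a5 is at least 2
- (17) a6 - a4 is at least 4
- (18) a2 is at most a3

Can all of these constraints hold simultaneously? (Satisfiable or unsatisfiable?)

Constraints 2, 5, 9, 13, 16, and 17 give a4 − a5 ≥ 2, a5 − a2 ≥ -3, a2 − a1 ≥ -4, a1 − a3 ≥ 2, a3 − a6 ≥ 1, a6 − a4 ≥ 4.
Adding all 6 inequalities: the left sides telescope to 0, and the right sides sum to 2 + (-3) + (-4) + 2 + 1 + 4 = 2. So 0 ≥ 2, which is false.

Unsatisfiable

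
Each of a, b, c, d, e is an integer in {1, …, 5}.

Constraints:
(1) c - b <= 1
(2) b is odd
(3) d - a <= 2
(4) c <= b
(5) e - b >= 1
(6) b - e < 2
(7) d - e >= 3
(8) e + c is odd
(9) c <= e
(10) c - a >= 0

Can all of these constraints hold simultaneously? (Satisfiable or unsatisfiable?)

Unsatisfiable

Constraints 1, 3, 5, 7, and 10 give a − d ≥ -2, d − e ≥ 3, e − b ≥ 1, b − c ≥ -1, c − a ≥ 0.
Adding all 5 inequalities: the left sides telescope to 0, and the right sides sum to (-2) + 3 + 1 + (-1) + 0 = 1. So 0 ≥ 1, which is false.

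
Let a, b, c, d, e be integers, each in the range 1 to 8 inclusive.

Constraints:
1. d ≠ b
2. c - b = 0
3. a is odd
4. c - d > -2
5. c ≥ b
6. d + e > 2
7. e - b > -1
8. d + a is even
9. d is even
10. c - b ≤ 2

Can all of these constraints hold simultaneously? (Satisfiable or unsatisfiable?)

Unsatisfiable

Constraint 9 makes d even and constraint 3 makes a odd, so d + a must be odd. Constraint 8 says d + a is even — contradiction.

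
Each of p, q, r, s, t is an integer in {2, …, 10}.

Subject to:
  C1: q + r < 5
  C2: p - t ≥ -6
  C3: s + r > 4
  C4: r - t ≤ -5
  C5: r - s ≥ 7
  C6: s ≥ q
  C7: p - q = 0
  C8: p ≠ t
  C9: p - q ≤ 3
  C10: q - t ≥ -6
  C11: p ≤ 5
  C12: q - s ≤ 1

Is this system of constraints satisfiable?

Constraints 2, 4, 5, 9, and 12 give r − s ≥ 7, s − q ≥ -1, q − p ≥ -3, p − t ≥ -6, t − r ≥ 5.
Adding all 5 inequalities: the left sides telescope to 0, and the right sides sum to 7 + (-1) + (-3) + (-6) + 5 = 2. So 0 ≥ 2, which is false.

Unsatisfiable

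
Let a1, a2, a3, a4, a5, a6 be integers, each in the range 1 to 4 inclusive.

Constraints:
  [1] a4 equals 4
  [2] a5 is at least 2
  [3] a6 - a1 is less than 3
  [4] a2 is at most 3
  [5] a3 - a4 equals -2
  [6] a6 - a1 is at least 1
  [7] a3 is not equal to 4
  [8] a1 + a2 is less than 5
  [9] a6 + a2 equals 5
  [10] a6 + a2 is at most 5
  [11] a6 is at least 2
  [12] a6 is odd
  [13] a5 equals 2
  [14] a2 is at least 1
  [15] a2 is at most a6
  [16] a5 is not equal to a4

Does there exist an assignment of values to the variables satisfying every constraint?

Try a1 = 2, a2 = 2, a3 = 2, a4 = 4, a5 = 2, a6 = 3.
Check constraint 3: a6 - a1 = 1; constraint 5: a3 - a4 = -2. The remaining constraints are straightforward to verify.

Satisfiable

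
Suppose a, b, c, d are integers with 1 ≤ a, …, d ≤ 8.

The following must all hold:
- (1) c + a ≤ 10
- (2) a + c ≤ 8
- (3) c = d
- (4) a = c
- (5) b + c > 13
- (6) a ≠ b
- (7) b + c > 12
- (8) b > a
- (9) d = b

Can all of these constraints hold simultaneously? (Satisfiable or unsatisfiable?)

Unsatisfiable

From constraints 3, 4, and 9, a = c = d = b, so a = b. But constraint 6 says a ≠ b. Contradiction.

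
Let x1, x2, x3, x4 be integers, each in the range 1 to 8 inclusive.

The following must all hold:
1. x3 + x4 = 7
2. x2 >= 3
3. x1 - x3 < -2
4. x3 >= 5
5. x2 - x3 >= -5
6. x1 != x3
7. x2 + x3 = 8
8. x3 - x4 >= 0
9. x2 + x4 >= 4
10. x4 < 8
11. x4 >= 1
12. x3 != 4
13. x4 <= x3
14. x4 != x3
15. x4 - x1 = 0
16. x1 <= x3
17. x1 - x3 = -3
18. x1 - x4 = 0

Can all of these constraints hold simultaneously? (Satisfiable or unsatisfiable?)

Satisfiable

One satisfying assignment is x1 = 2, x2 = 3, x3 = 5, x4 = 2.
For the less obvious constraints — constraint 1: x3 + x4 = 7; constraint 3: x1 - x3 = -3 — and the others hold by inspection.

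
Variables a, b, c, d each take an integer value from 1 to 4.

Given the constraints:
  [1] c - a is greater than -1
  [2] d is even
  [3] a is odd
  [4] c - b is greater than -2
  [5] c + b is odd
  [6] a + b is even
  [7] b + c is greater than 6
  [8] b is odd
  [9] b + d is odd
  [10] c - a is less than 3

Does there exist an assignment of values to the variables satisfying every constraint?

Satisfiable

Take a = 3, b = 3, c = 4, d = 4. Then constraint 1: c - a = 1; constraint 4: c - b = 1; constraint 7: b + c = 7, and every other listed constraint is also met.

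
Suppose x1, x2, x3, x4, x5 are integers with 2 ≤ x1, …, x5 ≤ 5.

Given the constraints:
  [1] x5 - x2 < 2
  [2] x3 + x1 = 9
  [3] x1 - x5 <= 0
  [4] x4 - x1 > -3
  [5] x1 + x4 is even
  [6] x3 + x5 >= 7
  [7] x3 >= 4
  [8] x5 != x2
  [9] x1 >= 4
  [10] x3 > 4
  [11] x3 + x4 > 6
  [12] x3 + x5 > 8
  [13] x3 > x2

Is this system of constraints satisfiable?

Satisfiable

Setting (x1, x2, x3, x4, x5) = (4, 3, 5, 2, 4) satisfies everything: constraint 1: x5 - x2 = 1; constraint 2: x3 + x1 = 9; constraint 3: x1 - x5 = 0, and the others follow.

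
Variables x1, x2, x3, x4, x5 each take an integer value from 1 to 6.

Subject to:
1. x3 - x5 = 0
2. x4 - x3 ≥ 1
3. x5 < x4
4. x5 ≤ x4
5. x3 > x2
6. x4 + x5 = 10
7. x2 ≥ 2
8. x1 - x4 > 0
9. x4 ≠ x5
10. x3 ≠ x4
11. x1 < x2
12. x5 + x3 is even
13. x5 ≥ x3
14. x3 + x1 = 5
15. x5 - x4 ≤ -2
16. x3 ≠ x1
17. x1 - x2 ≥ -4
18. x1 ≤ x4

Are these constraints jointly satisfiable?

Unsatisfiable

Constraints 3, 5, 8, 11, and 13 give x3 ≤ x5, x5 < x4, x4 < x1, x1 < x2, x2 < x3. Chaining: x3 ≤ x5 < x4 < x1 < x2 < x3, which forces x3 < x3 — impossible.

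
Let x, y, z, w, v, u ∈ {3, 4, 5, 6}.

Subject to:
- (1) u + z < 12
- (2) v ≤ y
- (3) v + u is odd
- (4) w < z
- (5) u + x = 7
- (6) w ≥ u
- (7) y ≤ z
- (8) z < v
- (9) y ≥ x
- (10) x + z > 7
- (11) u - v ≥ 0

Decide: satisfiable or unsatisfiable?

Unsatisfiable

Constraints 4, 6, 8, and 11 give w < z, z < v, v ≤ u, u ≤ w. Chaining: w < z < v ≤ u ≤ w, which forces w < w — impossible.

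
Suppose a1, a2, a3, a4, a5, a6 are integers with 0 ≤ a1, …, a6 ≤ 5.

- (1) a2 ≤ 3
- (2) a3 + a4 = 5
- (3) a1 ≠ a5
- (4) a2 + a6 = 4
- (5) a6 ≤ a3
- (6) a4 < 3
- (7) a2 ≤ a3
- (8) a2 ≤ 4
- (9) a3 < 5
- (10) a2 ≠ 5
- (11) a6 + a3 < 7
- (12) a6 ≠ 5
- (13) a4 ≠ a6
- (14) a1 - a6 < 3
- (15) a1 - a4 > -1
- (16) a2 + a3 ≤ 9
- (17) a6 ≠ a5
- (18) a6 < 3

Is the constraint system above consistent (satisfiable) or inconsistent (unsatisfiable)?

Satisfiable

Take a1 = 3, a2 = 2, a3 = 4, a4 = 1, a5 = 0, a6 = 2. Then constraint 2: a3 + a4 = 5; constraint 4: a2 + a6 = 4; constraint 11: a6 + a3 = 6, and every other listed constraint is also met.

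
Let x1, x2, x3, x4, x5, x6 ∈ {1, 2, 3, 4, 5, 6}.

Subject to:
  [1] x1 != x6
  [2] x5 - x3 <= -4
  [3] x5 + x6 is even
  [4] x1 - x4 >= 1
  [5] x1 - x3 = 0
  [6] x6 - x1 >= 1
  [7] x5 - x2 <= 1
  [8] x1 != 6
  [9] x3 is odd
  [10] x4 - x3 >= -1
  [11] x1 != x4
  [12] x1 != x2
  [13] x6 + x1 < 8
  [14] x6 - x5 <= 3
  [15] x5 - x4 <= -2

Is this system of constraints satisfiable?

Unsatisfiable

Constraints 2, 4, 6, 10, and 14 give x1 − x4 ≥ 1, x4 − x3 ≥ -1, x3 − x5 ≥ 4, x5 − x6 ≥ -3, x6 − x1 ≥ 1.
Adding all 5 inequalities: the left sides telescope to 0, and the right sides sum to 1 + (-1) + 4 + (-3) + 1 = 2. So 0 ≥ 2, which is false.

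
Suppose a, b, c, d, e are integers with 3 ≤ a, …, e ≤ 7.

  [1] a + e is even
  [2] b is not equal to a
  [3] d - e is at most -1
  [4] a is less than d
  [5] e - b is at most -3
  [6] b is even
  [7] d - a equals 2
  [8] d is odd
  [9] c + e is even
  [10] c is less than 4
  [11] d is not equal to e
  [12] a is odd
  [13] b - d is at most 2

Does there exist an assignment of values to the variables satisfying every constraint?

Unsatisfiable

Constraints 3, 5, and 13 give d − b ≥ -2, b − e ≥ 3, e − d ≥ 1.
Adding all 3 inequalities: the left sides telescope to 0, and the right sides sum to (-2) + 3 + 1 = 2. So 0 ≥ 2, which is false.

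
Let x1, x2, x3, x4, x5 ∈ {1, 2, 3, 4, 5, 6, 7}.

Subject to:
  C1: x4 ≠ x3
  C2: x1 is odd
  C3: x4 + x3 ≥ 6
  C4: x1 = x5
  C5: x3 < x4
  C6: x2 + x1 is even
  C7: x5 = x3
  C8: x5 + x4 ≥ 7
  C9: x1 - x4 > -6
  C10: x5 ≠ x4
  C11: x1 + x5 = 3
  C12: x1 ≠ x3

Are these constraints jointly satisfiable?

From constraints 4 and 7, x1 = x5 = x3, so x1 = x3. But constraint 12 says x1 ≠ x3. Contradiction.

Unsatisfiable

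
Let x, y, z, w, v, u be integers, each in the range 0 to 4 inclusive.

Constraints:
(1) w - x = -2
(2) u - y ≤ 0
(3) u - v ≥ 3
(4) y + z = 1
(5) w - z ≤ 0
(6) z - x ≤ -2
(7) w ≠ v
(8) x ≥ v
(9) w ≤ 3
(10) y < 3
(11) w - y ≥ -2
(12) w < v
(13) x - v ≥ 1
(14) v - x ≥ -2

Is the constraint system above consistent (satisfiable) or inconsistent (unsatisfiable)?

Unsatisfiable

Constraints 2, 3, 5, 6, 11, and 14 give w − y ≥ -2, y − u ≥ 0, u − v ≥ 3, v − x ≥ -2, x − z ≥ 2, z − w ≥ 0.
Adding all 6 inequalities: the left sides telescope to 0, and the right sides sum to (-2) + 0 + 3 + (-2) + 2 + 0 = 1. So 0 ≥ 1, which is false.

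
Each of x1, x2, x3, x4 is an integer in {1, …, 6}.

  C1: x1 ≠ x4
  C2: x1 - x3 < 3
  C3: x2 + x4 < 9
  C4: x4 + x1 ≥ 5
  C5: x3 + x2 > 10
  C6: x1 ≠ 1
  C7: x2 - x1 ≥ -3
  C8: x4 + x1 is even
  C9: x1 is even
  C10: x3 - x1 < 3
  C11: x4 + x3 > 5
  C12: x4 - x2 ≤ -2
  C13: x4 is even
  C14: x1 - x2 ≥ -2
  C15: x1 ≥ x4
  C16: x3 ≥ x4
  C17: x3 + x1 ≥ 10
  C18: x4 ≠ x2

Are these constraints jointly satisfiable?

Setting (x1, x2, x3, x4) = (6, 6, 6, 2) satisfies everything: constraint 2: x1 - x3 = 0; constraint 3: x2 + x4 = 8, and the others follow.

Satisfiable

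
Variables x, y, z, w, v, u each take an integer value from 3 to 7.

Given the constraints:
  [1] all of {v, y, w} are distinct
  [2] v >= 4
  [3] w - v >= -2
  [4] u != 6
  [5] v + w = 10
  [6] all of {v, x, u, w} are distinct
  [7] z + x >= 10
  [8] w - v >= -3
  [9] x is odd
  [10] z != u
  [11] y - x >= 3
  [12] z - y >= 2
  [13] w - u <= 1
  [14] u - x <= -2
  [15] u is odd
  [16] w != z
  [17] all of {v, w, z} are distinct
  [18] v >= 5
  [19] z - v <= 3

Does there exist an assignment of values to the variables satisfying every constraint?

Constraints 3, 11, 12, 13, 14, and 19 give v − z ≥ -3, z − y ≥ 2, y − x ≥ 3, x − u ≥ 2, u − w ≥ -1, w − v ≥ -2.
Adding all 6 inequalities: the left sides telescope to 0, and the right sides sum to (-3) + 2 + 3 + 2 + (-1) + (-2) = 1. So 0 ≥ 1, which is false.

Unsatisfiable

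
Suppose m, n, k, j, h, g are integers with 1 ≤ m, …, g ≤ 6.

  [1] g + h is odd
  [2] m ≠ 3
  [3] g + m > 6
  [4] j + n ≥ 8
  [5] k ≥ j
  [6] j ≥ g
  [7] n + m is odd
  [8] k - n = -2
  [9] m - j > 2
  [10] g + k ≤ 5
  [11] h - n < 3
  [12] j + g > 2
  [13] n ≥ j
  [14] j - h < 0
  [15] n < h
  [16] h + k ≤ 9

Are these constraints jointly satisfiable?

Satisfiable

One satisfying assignment is m = 6, n = 5, k = 3, j = 3, h = 6, g = 1.
For the less obvious constraints — constraint 3: g + m = 7; constraint 4: j + n = 8; constraint 8: k - n = -2 — and the others hold by inspection.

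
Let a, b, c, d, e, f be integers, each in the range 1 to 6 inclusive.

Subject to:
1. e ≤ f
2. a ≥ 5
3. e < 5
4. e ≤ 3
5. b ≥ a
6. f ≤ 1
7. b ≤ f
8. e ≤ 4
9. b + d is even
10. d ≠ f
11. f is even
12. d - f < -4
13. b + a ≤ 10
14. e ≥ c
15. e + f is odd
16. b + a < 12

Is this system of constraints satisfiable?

From constraints 2 and 5: b ≥ a and a ≥ 5, so b ≥ 5. From constraints 6 and 7: b ≤ f and f ≤ 1, so b ≤ 1. But 1 < 5, so no value of b works.

Unsatisfiable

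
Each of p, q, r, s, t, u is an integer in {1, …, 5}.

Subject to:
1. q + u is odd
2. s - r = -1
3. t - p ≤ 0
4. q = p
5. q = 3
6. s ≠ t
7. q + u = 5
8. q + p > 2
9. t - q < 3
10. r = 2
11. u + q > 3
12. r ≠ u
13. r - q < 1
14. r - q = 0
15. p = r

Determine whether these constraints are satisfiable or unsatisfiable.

Constraint 5 fixes q = 3 and constraint 10 fixes r = 2. Constraints 4 and 15 give q = p = r, so q = r. But 3 ≠ 2 — contradiction.

Unsatisfiable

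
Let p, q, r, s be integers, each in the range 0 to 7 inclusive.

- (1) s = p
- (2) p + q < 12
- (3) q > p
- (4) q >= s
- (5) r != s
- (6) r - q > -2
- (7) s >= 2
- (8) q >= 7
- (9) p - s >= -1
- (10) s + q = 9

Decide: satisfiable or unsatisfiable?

Setting (p, q, r, s) = (2, 7, 6, 2) satisfies everything: constraint 2: p + q = 9; constraint 6: r - q = -1; constraint 9: p - s = 0, and the others follow.

Satisfiable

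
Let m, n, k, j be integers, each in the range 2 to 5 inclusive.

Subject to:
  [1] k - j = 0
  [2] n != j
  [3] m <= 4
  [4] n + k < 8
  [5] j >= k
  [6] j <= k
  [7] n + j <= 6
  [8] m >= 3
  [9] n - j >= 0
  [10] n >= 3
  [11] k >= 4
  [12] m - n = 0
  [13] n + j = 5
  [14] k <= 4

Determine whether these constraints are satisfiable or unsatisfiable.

Unsatisfiable

From constraint 10: n ≥ 3. From constraints 5 and 11: j ≥ k ≥ 4. Hence n + j ≥ 7. But constraint 7 requires n + j ≤ 6, and 6 < 7. Contradiction.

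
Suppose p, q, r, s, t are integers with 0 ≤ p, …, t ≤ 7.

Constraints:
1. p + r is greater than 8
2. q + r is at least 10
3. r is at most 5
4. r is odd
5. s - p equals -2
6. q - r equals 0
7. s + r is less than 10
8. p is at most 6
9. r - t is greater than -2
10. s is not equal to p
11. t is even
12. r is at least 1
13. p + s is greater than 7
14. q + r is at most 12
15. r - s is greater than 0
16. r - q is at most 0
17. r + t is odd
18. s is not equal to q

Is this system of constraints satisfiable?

Try p = 5, q = 5, r = 5, s = 3, t = 4.
Check constraint 1: p + r = 10; constraint 2: q + r = 10; constraint 5: s - p = -2. The remaining constraints are straightforward to verify.

Satisfiable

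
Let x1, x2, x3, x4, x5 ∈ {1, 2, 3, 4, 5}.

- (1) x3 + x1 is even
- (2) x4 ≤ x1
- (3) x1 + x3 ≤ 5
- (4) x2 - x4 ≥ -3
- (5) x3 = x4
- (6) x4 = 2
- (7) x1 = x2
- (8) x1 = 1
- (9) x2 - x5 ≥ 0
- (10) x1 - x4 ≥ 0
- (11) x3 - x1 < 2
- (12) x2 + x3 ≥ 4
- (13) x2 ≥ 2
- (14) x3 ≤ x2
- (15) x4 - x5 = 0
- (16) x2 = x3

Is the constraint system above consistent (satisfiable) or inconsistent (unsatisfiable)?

Unsatisfiable

Constraint 8 fixes x1 = 1 and constraint 6 fixes x4 = 2. Constraints 5, 7, and 16 give x1 = x2 = x3 = x4, so x1 = x4. But 1 ≠ 2 — contradiction.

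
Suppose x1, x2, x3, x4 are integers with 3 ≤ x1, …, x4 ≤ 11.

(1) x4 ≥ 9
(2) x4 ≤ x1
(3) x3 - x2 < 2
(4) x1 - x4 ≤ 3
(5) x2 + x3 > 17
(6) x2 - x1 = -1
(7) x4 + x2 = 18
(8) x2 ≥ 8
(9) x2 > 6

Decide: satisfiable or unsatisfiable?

Satisfiable

Take x1 = 10, x2 = 9, x3 = 10, x4 = 9. Then constraint 3: x3 - x2 = 1; constraint 4: x1 - x4 = 1, and every other listed constraint is also met.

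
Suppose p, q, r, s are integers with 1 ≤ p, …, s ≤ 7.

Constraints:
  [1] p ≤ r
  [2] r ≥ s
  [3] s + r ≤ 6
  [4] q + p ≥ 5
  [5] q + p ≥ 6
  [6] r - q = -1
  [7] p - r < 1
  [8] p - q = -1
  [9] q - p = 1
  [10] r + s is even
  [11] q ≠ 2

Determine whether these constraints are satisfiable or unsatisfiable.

One satisfying assignment is p = 3, q = 4, r = 3, s = 3.
For the less obvious constraints — constraint 3: s + r = 6; constraint 4: q + p = 7 — and the others hold by inspection.

Satisfiable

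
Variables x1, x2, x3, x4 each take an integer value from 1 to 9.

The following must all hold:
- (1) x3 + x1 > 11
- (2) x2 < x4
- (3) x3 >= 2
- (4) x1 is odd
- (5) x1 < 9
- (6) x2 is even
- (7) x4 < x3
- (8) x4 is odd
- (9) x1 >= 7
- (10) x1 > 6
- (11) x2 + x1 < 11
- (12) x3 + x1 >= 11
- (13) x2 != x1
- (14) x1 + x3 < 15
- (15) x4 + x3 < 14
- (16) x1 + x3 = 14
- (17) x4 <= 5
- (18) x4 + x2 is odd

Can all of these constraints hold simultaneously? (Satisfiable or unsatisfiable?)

Satisfiable

Take x1 = 7, x2 = 2, x3 = 7, x4 = 5. Then constraint 1: x3 + x1 = 14; constraint 11: x2 + x1 = 9, and every other listed constraint is also met.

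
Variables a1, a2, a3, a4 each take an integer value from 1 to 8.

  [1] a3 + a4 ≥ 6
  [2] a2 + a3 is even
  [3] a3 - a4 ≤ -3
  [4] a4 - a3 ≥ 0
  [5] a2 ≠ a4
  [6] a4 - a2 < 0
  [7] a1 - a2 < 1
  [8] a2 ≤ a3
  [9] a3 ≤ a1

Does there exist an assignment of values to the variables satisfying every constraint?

Constraints 4, 6, and 8 give a2 ≤ a3, a3 ≤ a4, a4 < a2. Chaining: a2 ≤ a3 ≤ a4 < a2, which forces a2 < a2 — impossible.

Unsatisfiable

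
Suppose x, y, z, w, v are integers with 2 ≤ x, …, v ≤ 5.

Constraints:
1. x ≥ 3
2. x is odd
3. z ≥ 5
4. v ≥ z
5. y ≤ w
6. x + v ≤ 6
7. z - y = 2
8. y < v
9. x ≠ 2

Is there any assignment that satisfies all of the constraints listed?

Unsatisfiable

From constraint 1: x ≥ 3. From constraints 3 and 4: v ≥ z ≥ 5. Hence x + v ≥ 8. But constraint 6 requires x + v ≤ 6, and 6 < 8. Contradiction.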